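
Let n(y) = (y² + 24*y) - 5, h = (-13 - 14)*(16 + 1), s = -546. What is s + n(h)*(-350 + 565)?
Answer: 42926354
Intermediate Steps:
h = -459 (h = -27*17 = -459)
n(y) = -5 + y² + 24*y
s + n(h)*(-350 + 565) = -546 + (-5 + (-459)² + 24*(-459))*(-350 + 565) = -546 + (-5 + 210681 - 11016)*215 = -546 + 199660*215 = -546 + 42926900 = 42926354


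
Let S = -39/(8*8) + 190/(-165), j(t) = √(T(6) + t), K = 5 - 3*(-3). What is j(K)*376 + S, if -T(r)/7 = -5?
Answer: 5555065/2112 ≈ 2630.2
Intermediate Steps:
T(r) = 35 (T(r) = -7*(-5) = 35)
K = 14 (K = 5 + 9 = 14)
j(t) = √(35 + t)
S = -3719/2112 (S = -39/64 + 190*(-1/165) = -39*1/64 - 38/33 = -39/64 - 38/33 = -3719/2112 ≈ -1.7609)
j(K)*376 + S = √(35 + 14)*376 - 3719/2112 = √49*376 - 3719/2112 = 7*376 - 3719/2112 = 2632 - 3719/2112 = 5555065/2112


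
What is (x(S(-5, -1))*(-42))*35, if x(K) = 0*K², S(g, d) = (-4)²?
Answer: 0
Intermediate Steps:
S(g, d) = 16
x(K) = 0
(x(S(-5, -1))*(-42))*35 = (0*(-42))*35 = 0*35 = 0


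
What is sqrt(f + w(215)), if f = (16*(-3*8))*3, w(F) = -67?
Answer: I*sqrt(1219) ≈ 34.914*I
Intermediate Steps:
f = -1152 (f = (16*(-24))*3 = -384*3 = -1152)
sqrt(f + w(215)) = sqrt(-1152 - 67) = sqrt(-1219) = I*sqrt(1219)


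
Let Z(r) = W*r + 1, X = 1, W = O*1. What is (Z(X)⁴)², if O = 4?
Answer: 390625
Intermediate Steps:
W = 4 (W = 4*1 = 4)
Z(r) = 1 + 4*r (Z(r) = 4*r + 1 = 1 + 4*r)
(Z(X)⁴)² = ((1 + 4*1)⁴)² = ((1 + 4)⁴)² = (5⁴)² = 625² = 390625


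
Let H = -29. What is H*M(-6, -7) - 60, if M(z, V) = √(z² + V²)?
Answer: -60 - 29*√85 ≈ -327.37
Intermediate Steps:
M(z, V) = √(V² + z²)
H*M(-6, -7) - 60 = -29*√((-7)² + (-6)²) - 60 = -29*√(49 + 36) - 60 = -29*√85 - 60 = -60 - 29*√85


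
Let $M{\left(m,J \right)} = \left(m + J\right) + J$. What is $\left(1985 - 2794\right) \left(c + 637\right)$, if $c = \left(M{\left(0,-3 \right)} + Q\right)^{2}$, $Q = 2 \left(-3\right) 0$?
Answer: $-544457$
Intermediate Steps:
$M{\left(m,J \right)} = m + 2 J$ ($M{\left(m,J \right)} = \left(J + m\right) + J = m + 2 J$)
$Q = 0$ ($Q = \left(-6\right) 0 = 0$)
$c = 36$ ($c = \left(\left(0 + 2 \left(-3\right)\right) + 0\right)^{2} = \left(\left(0 - 6\right) + 0\right)^{2} = \left(-6 + 0\right)^{2} = \left(-6\right)^{2} = 36$)
$\left(1985 - 2794\right) \left(c + 637\right) = \left(1985 - 2794\right) \left(36 + 637\right) = \left(-809\right) 673 = -544457$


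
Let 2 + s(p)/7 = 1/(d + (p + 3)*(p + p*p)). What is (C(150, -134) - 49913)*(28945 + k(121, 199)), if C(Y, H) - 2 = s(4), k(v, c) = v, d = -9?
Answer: -190096523088/131 ≈ -1.4511e+9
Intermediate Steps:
s(p) = -14 + 7/(-9 + (3 + p)*(p + p²)) (s(p) = -14 + 7/(-9 + (p + 3)*(p + p*p)) = -14 + 7/(-9 + (3 + p)*(p + p²)))
C(Y, H) = -1565/131 (C(Y, H) = 2 + 7*(19 - 8*4² - 6*4 - 2*4³)/(-9 + 4³ + 3*4 + 4*4²) = 2 + 7*(19 - 8*16 - 24 - 2*64)/(-9 + 64 + 12 + 4*16) = 2 + 7*(19 - 128 - 24 - 128)/(-9 + 64 + 12 + 64) = 2 + 7*(-261)/131 = 2 + 7*(1/131)*(-261) = 2 - 1827/131 = -1565/131)
(C(150, -134) - 49913)*(28945 + k(121, 199)) = (-1565/131 - 49913)*(28945 + 121) = -6540168/131*29066 = -190096523088/131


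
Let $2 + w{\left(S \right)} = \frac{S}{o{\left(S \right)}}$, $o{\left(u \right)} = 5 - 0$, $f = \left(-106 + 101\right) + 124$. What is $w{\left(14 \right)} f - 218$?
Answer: $- \frac{614}{5} \approx -122.8$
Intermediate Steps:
$f = 119$ ($f = -5 + 124 = 119$)
$o{\left(u \right)} = 5$ ($o{\left(u \right)} = 5 + 0 = 5$)
$w{\left(S \right)} = -2 + \frac{S}{5}$
$w{\left(14 \right)} f - 218 = \left(-2 + \frac{1}{5} \cdot 14\right) 119 - 218 = \left(-2 + \frac{14}{5}\right) 119 - 218 = \frac{4}{5} \cdot 119 - 218 = \frac{476}{5} - 218 = - \frac{614}{5}$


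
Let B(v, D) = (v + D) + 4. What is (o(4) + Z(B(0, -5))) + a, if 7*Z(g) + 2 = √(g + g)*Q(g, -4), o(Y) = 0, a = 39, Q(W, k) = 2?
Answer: 271/7 + 2*I*√2/7 ≈ 38.714 + 0.40406*I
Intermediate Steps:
B(v, D) = 4 + D + v (B(v, D) = (D + v) + 4 = 4 + D + v)
Z(g) = -2/7 + 2*√2*√g/7 (Z(g) = -2/7 + (√(g + g)*2)/7 = -2/7 + (√(2*g)*2)/7 = -2/7 + ((√2*√g)*2)/7 = -2/7 + (2*√2*√g)/7 = -2/7 + 2*√2*√g/7)
(o(4) + Z(B(0, -5))) + a = (0 + (-2/7 + 2*√2*√(4 - 5 + 0)/7)) + 39 = (0 + (-2/7 + 2*√2*√(-1)/7)) + 39 = (0 + (-2/7 + 2*√2*I/7)) + 39 = (0 + (-2/7 + 2*I*√2/7)) + 39 = (-2/7 + 2*I*√2/7) + 39 = 271/7 + 2*I*√2/7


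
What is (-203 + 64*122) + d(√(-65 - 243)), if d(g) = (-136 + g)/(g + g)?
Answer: 15211/2 + 34*I*√77/77 ≈ 7605.5 + 3.8747*I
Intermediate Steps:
d(g) = (-136 + g)/(2*g) (d(g) = (-136 + g)/((2*g)) = (-136 + g)*(1/(2*g)) = (-136 + g)/(2*g))
(-203 + 64*122) + d(√(-65 - 243)) = (-203 + 64*122) + (-136 + √(-65 - 243))/(2*(√(-65 - 243))) = (-203 + 7808) + (-136 + √(-308))/(2*(√(-308))) = 7605 + (-136 + 2*I*√77)/(2*((2*I*√77))) = 7605 + (-I*√77/154)*(-136 + 2*I*√77)/2 = 7605 - I*√77*(-136 + 2*I*√77)/308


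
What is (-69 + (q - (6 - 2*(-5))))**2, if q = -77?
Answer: 26244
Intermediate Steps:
(-69 + (q - (6 - 2*(-5))))**2 = (-69 + (-77 - (6 - 2*(-5))))**2 = (-69 + (-77 - (6 + 10)))**2 = (-69 + (-77 - 1*16))**2 = (-69 + (-77 - 16))**2 = (-69 - 93)**2 = (-162)**2 = 26244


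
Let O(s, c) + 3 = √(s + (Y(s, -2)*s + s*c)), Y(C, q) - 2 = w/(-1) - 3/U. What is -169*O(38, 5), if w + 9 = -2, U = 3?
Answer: 507 - 1014*√19 ≈ -3912.9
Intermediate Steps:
w = -11 (w = -9 - 2 = -11)
Y(C, q) = 12 (Y(C, q) = 2 + (-11/(-1) - 3/3) = 2 + (-11*(-1) - 3*⅓) = 2 + (11 - 1) = 2 + 10 = 12)
O(s, c) = -3 + √(13*s + c*s) (O(s, c) = -3 + √(s + (12*s + s*c)) = -3 + √(s + (12*s + c*s)) = -3 + √(13*s + c*s))
-169*O(38, 5) = -169*(-3 + √(38*(13 + 5))) = -169*(-3 + √(38*18)) = -169*(-3 + √684) = -169*(-3 + 6*√19) = 507 - 1014*√19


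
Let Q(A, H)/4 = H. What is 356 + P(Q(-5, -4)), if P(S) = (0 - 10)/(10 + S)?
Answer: 1073/3 ≈ 357.67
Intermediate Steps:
Q(A, H) = 4*H
P(S) = -10/(10 + S)
356 + P(Q(-5, -4)) = 356 - 10/(10 + 4*(-4)) = 356 - 10/(10 - 16) = 356 - 10/(-6) = 356 - 10*(-1/6) = 356 + 5/3 = 1073/3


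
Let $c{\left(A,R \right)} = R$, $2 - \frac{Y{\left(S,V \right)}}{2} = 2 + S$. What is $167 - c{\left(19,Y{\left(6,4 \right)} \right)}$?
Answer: $179$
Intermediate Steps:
$Y{\left(S,V \right)} = - 2 S$ ($Y{\left(S,V \right)} = 4 - 2 \left(2 + S\right) = 4 - \left(4 + 2 S\right) = - 2 S$)
$167 - c{\left(19,Y{\left(6,4 \right)} \right)} = 167 - \left(-2\right) 6 = 167 - -12 = 167 + 12 = 179$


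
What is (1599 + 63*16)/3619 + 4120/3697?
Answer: 2231669/1216313 ≈ 1.8348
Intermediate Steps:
(1599 + 63*16)/3619 + 4120/3697 = (1599 + 1008)*(1/3619) + 4120*(1/3697) = 2607*(1/3619) + 4120/3697 = 237/329 + 4120/3697 = 2231669/1216313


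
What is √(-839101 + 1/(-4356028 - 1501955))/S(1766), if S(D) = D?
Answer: I*√799848900094110727/1724199663 ≈ 0.5187*I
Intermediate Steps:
√(-839101 + 1/(-4356028 - 1501955))/S(1766) = √(-839101 + 1/(-4356028 - 1501955))/1766 = √(-839101 + 1/(-5857983))*(1/1766) = √(-839101 - 1/5857983)*(1/1766) = √(-4915439393284/5857983)*(1/1766) = (2*I*√799848900094110727/1952661)*(1/1766) = I*√799848900094110727/1724199663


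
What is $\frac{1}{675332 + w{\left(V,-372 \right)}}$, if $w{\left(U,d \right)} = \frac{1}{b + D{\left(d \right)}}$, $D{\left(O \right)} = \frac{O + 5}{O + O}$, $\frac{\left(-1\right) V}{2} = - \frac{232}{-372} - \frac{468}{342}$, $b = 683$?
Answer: $\frac{508519}{343419154052} \approx 1.4808 \cdot 10^{-6}$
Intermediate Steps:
$V = \frac{2632}{1767}$ ($V = - 2 \left(- \frac{232}{-372} - \frac{468}{342}\right) = - 2 \left(\left(-232\right) \left(- \frac{1}{372}\right) - \frac{26}{19}\right) = - 2 \left(\frac{58}{93} - \frac{26}{19}\right) = \left(-2\right) \left(- \frac{1316}{1767}\right) = \frac{2632}{1767} \approx 1.4895$)
$D{\left(O \right)} = \frac{5 + O}{2 O}$
$w{\left(U,d \right)} = \frac{1}{683 + \frac{5 + d}{2 d}}$
$\frac{1}{675332 + w{\left(V,-372 \right)}} = \frac{1}{675332 + 2 \left(-372\right) \frac{1}{5 + 1367 \left(-372\right)}} = \frac{1}{675332 + 2 \left(-372\right) \frac{1}{5 - 508524}} = \frac{1}{675332 + 2 \left(-372\right) \frac{1}{-508519}} = \frac{1}{675332 + 2 \left(-372\right) \left(- \frac{1}{508519}\right)} = \frac{1}{675332 + \frac{744}{508519}} = \frac{1}{\frac{343419154052}{508519}} = \frac{508519}{343419154052}$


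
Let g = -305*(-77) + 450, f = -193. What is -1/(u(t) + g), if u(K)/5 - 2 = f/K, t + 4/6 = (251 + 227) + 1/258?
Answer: -41051/982883205 ≈ -4.1766e-5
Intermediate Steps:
t = 41051/86 (t = -⅔ + ((251 + 227) + 1/258) = -⅔ + (478 + 1/258) = -⅔ + 123325/258 = 41051/86 ≈ 477.34)
g = 23935 (g = 23485 + 450 = 23935)
u(K) = 10 - 965/K (u(K) = 10 + 5*(-193/K) = 10 - 965/K)
-1/(u(t) + g) = -1/((10 - 965/41051/86) + 23935) = -1/((10 - 965*86/41051) + 23935) = -1/((10 - 82990/41051) + 23935) = -1/(327520/41051 + 23935) = -1/982883205/41051 = -1*41051/982883205 = -41051/982883205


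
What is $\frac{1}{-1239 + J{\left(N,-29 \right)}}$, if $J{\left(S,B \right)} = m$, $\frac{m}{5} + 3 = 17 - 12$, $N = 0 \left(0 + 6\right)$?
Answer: $- \frac{1}{1229} \approx -0.00081367$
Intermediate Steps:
$N = 0$ ($N = 0 \cdot 6 = 0$)
$m = 10$ ($m = -15 + 5 \left(17 - 12\right) = -15 + 5 \cdot 5 = -15 + 25 = 10$)
$J{\left(S,B \right)} = 10$
$\frac{1}{-1239 + J{\left(N,-29 \right)}} = \frac{1}{-1239 + 10} = \frac{1}{-1229} = - \frac{1}{1229}$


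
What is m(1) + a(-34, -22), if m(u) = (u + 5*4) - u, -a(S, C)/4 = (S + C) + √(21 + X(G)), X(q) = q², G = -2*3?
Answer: 244 - 4*√57 ≈ 213.80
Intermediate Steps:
G = -6
a(S, C) = -4*C - 4*S - 4*√57 (a(S, C) = -4*((S + C) + √(21 + (-6)²)) = -4*((C + S) + √(21 + 36)) = -4*((C + S) + √57) = -4*(C + S + √57) = -4*C - 4*S - 4*√57)
m(u) = 20 (m(u) = (u + 20) - u = (20 + u) - u = 20)
m(1) + a(-34, -22) = 20 + (-4*(-22) - 4*(-34) - 4*√57) = 20 + (88 + 136 - 4*√57) = 20 + (224 - 4*√57) = 244 - 4*√57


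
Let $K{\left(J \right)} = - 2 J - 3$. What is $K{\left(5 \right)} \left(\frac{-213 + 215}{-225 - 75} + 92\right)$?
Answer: $- \frac{179387}{150} \approx -1195.9$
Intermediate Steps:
$K{\left(J \right)} = -3 - 2 J$
$K{\left(5 \right)} \left(\frac{-213 + 215}{-225 - 75} + 92\right) = \left(-3 - 10\right) \left(\frac{-213 + 215}{-225 - 75} + 92\right) = \left(-3 - 10\right) \left(\frac{2}{-300} + 92\right) = - 13 \left(2 \left(- \frac{1}{300}\right) + 92\right) = - 13 \left(- \frac{1}{150} + 92\right) = \left(-13\right) \frac{13799}{150} = - \frac{179387}{150}$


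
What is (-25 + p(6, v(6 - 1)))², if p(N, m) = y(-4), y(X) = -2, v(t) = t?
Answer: 729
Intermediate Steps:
p(N, m) = -2
(-25 + p(6, v(6 - 1)))² = (-25 - 2)² = (-27)² = 729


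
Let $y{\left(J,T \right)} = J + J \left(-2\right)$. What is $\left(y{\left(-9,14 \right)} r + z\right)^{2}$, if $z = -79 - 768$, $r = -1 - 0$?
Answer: $732736$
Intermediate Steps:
$y{\left(J,T \right)} = - J$ ($y{\left(J,T \right)} = J - 2 J = - J$)
$r = -1$ ($r = -1 + 0 = -1$)
$z = -847$ ($z = -79 - 768 = -847$)
$\left(y{\left(-9,14 \right)} r + z\right)^{2} = \left(\left(-1\right) \left(-9\right) \left(-1\right) - 847\right)^{2} = \left(9 \left(-1\right) - 847\right)^{2} = \left(-9 - 847\right)^{2} = \left(-856\right)^{2} = 732736$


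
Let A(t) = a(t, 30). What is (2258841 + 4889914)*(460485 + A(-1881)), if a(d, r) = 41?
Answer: 3292187545130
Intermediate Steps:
A(t) = 41
(2258841 + 4889914)*(460485 + A(-1881)) = (2258841 + 4889914)*(460485 + 41) = 7148755*460526 = 3292187545130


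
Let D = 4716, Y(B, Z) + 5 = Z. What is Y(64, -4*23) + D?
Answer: 4619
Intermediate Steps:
Y(B, Z) = -5 + Z
Y(64, -4*23) + D = (-5 - 4*23) + 4716 = (-5 - 92) + 4716 = -97 + 4716 = 4619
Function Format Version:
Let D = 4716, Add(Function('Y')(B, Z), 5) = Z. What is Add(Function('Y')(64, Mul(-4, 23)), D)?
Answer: 4619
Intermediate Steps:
Function('Y')(B, Z) = Add(-5, Z)
Add(Function('Y')(64, Mul(-4, 23)), D) = Add(Add(-5, Mul(-4, 23)), 4716) = Add(Add(-5, -92), 4716) = Add(-97, 4716) = 4619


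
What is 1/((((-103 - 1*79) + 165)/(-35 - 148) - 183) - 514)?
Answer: -183/127534 ≈ -0.0014349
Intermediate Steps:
1/((((-103 - 1*79) + 165)/(-35 - 148) - 183) - 514) = 1/((((-103 - 79) + 165)/(-183) - 183) - 514) = 1/(((-182 + 165)*(-1/183) - 183) - 514) = 1/((-17*(-1/183) - 183) - 514) = 1/((17/183 - 183) - 514) = 1/(-33472/183 - 514) = 1/(-127534/183) = -183/127534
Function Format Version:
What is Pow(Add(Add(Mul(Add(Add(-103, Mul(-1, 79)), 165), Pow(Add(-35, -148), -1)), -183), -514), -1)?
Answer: Rational(-183, 127534) ≈ -0.0014349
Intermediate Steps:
Pow(Add(Add(Mul(Add(Add(-103, Mul(-1, 79)), 165), Pow(Add(-35, -148), -1)), -183), -514), -1) = Pow(Add(Add(Mul(Add(Add(-103, -79), 165), Pow(-183, -1)), -183), -514), -1) = Pow(Add(Add(Mul(Add(-182, 165), Rational(-1, 183)), -183), -514), -1) = Pow(Add(Add(Mul(-17, Rational(-1, 183)), -183), -514), -1) = Pow(Add(Add(Rational(17, 183), -183), -514), -1) = Pow(Add(Rational(-33472, 183), -514), -1) = Pow(Rational(-127534, 183), -1) = Rational(-183, 127534)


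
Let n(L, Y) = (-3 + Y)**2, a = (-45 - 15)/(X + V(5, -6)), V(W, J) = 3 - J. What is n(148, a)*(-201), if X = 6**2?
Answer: -11323/3 ≈ -3774.3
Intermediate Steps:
X = 36
a = -4/3 (a = (-45 - 15)/(36 + (3 - 1*(-6))) = -60/(36 + (3 + 6)) = -60/(36 + 9) = -60/45 = -60*1/45 = -4/3 ≈ -1.3333)
n(148, a)*(-201) = (-3 - 4/3)**2*(-201) = (-13/3)**2*(-201) = (169/9)*(-201) = -11323/3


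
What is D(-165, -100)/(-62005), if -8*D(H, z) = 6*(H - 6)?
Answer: -513/248020 ≈ -0.0020684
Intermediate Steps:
D(H, z) = 9/2 - 3*H/4 (D(H, z) = -3*(H - 6)/4 = -3*(-6 + H)/4 = -(-36 + 6*H)/8 = 9/2 - 3*H/4)
D(-165, -100)/(-62005) = (9/2 - 3/4*(-165))/(-62005) = (9/2 + 495/4)*(-1/62005) = (513/4)*(-1/62005) = -513/248020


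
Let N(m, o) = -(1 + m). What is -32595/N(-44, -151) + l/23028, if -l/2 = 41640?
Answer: -62848225/82517 ≈ -761.64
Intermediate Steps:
l = -83280 (l = -2*41640 = -83280)
N(m, o) = -1 - m
-32595/N(-44, -151) + l/23028 = -32595/(-1 - 1*(-44)) - 83280/23028 = -32595/(-1 + 44) - 83280*1/23028 = -32595/43 - 6940/1919 = -62848225/82517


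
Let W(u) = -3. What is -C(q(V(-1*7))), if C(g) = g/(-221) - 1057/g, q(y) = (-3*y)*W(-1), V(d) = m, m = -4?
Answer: -234893/7956 ≈ -29.524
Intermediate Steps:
V(d) = -4
q(y) = 9*y (q(y) = -3*y*(-3) = 9*y)
C(g) = -1057/g - g/221 (C(g) = g*(-1/221) - 1057/g = -g/221 - 1057/g = -1057/g - g/221)
-C(q(V(-1*7))) = -(-1057/(9*(-4)) - 9*(-4)/221) = -(-1057/(-36) - 1/221*(-36)) = -(-1057*(-1/36) + 36/221) = -(1057/36 + 36/221) = -1*234893/7956 = -234893/7956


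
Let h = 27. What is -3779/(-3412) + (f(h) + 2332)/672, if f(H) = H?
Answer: 378157/81888 ≈ 4.6180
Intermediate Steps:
-3779/(-3412) + (f(h) + 2332)/672 = -3779/(-3412) + (27 + 2332)/672 = -3779*(-1/3412) + 2359*(1/672) = 3779/3412 + 337/96 = 378157/81888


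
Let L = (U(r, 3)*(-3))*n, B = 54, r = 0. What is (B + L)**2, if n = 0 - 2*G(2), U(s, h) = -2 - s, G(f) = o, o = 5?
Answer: 36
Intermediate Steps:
G(f) = 5
n = -10 (n = 0 - 2*5 = 0 - 10 = -10)
L = -60 (L = ((-2 - 1*0)*(-3))*(-10) = ((-2 + 0)*(-3))*(-10) = -2*(-3)*(-10) = 6*(-10) = -60)
(B + L)**2 = (54 - 60)**2 = (-6)**2 = 36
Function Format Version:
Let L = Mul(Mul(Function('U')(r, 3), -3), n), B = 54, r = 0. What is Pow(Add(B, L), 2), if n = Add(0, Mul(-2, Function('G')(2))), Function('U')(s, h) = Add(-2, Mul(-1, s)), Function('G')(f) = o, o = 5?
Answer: 36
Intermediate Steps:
Function('G')(f) = 5
n = -10 (n = Add(0, Mul(-2, 5)) = Add(0, -10) = -10)
L = -60 (L = Mul(Mul(Add(-2, Mul(-1, 0)), -3), -10) = Mul(Mul(Add(-2, 0), -3), -10) = Mul(Mul(-2, -3), -10) = Mul(6, -10) = -60)
Pow(Add(B, L), 2) = Pow(Add(54, -60), 2) = Pow(-6, 2) = 36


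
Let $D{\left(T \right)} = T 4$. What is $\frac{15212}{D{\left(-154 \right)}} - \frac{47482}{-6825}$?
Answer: $- \frac{2663321}{150150} \approx -17.738$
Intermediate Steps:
$D{\left(T \right)} = 4 T$
$\frac{15212}{D{\left(-154 \right)}} - \frac{47482}{-6825} = \frac{15212}{4 \left(-154\right)} - \frac{47482}{-6825} = \frac{15212}{-616} - - \frac{47482}{6825} = 15212 \left(- \frac{1}{616}\right) + \frac{47482}{6825} = - \frac{3803}{154} + \frac{47482}{6825} = - \frac{2663321}{150150}$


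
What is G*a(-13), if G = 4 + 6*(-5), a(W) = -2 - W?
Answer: -286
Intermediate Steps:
G = -26 (G = 4 - 30 = -26)
G*a(-13) = -26*(-2 - 1*(-13)) = -26*(-2 + 13) = -26*11 = -286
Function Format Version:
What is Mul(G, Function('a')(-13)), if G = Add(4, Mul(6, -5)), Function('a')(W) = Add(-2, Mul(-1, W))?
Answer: -286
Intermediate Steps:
G = -26 (G = Add(4, -30) = -26)
Mul(G, Function('a')(-13)) = Mul(-26, Add(-2, Mul(-1, -13))) = Mul(-26, Add(-2, 13)) = Mul(-26, 11) = -286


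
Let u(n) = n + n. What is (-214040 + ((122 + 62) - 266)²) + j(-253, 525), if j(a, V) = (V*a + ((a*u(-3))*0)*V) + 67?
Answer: -340074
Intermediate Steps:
u(n) = 2*n
j(a, V) = 67 + V*a (j(a, V) = (V*a + ((a*(2*(-3)))*0)*V) + 67 = (V*a + ((a*(-6))*0)*V) + 67 = (V*a + (-6*a*0)*V) + 67 = (V*a + 0*V) + 67 = (V*a + 0) + 67 = V*a + 67 = 67 + V*a)
(-214040 + ((122 + 62) - 266)²) + j(-253, 525) = (-214040 + ((122 + 62) - 266)²) + (67 + 525*(-253)) = (-214040 + (184 - 266)²) + (67 - 132825) = (-214040 + (-82)²) - 132758 = (-214040 + 6724) - 132758 = -207316 - 132758 = -340074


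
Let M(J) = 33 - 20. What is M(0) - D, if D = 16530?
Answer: -16517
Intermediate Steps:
M(J) = 13
M(0) - D = 13 - 1*16530 = 13 - 16530 = -16517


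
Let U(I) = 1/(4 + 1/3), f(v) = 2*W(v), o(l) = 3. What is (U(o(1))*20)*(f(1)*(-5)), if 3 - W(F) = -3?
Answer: -3600/13 ≈ -276.92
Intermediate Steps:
W(F) = 6 (W(F) = 3 - 1*(-3) = 3 + 3 = 6)
f(v) = 12 (f(v) = 2*6 = 12)
U(I) = 3/13 (U(I) = 1/(4 + 1/3) = 1/(13/3) = 3/13)
(U(o(1))*20)*(f(1)*(-5)) = ((3/13)*20)*(12*(-5)) = (60/13)*(-60) = -3600/13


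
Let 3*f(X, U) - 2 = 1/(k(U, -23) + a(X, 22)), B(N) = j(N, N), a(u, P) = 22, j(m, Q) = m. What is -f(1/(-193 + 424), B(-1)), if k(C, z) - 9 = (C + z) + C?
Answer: -13/18 ≈ -0.72222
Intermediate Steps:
B(N) = N
k(C, z) = 9 + z + 2*C (k(C, z) = 9 + ((C + z) + C) = 9 + (z + 2*C) = 9 + z + 2*C)
f(X, U) = ⅔ + 1/(3*(8 + 2*U)) (f(X, U) = ⅔ + 1/(3*((9 - 23 + 2*U) + 22)) = ⅔ + 1/(3*((-14 + 2*U) + 22)) = ⅔ + 1/(3*(8 + 2*U)))
-f(1/(-193 + 424), B(-1)) = -(17 + 4*(-1))/(6*(4 - 1)) = -(17 - 4)/(6*3) = -13/(6*3) = -1*13/18 = -13/18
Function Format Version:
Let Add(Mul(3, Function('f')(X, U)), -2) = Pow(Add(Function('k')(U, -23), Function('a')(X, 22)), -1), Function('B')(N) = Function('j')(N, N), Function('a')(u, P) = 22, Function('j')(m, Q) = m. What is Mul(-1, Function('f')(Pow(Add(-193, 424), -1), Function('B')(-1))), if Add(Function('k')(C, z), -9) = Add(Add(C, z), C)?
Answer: Rational(-13, 18) ≈ -0.72222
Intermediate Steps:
Function('B')(N) = N
Function('k')(C, z) = Add(9, z, Mul(2, C)) (Function('k')(C, z) = Add(9, Add(Add(C, z), C)) = Add(9, Add(z, Mul(2, C))) = Add(9, z, Mul(2, C)))
Function('f')(X, U) = Add(Rational(2, 3), Mul(Rational(1, 3), Pow(Add(8, Mul(2, U)), -1))) (Function('f')(X, U) = Add(Rational(2, 3), Mul(Rational(1, 3), Pow(Add(Add(9, -23, Mul(2, U)), 22), -1))) = Add(Rational(2, 3), Mul(Rational(1, 3), Pow(Add(Add(-14, Mul(2, U)), 22), -1))) = Add(Rational(2, 3), Mul(Rational(1, 3), Pow(Add(8, Mul(2, U)), -1))))
Mul(-1, Function('f')(Pow(Add(-193, 424), -1), Function('B')(-1))) = Mul(-1, Mul(Rational(1, 6), Pow(Add(4, -1), -1), Add(17, Mul(4, -1)))) = Mul(-1, Mul(Rational(1, 6), Pow(3, -1), Add(17, -4))) = Mul(-1, Mul(Rational(1, 6), Rational(1, 3), 13)) = Mul(-1, Rational(13, 18)) = Rational(-13, 18)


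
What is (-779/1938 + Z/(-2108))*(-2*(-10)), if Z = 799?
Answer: -24695/1581 ≈ -15.620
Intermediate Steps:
(-779/1938 + Z/(-2108))*(-2*(-10)) = (-779/1938 + 799/(-2108))*(-2*(-10)) = (-779*1/1938 + 799*(-1/2108))*20 = (-41/102 - 47/124)*20 = -4939/6324*20 = -24695/1581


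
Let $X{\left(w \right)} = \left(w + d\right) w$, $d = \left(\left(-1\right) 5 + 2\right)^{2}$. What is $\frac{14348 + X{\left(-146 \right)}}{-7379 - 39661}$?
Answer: $- \frac{1145}{1568} \approx -0.73023$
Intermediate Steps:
$d = 9$ ($d = \left(-5 + 2\right)^{2} = \left(-3\right)^{2} = 9$)
$X{\left(w \right)} = w \left(9 + w\right)$ ($X{\left(w \right)} = \left(w + 9\right) w = \left(9 + w\right) w = w \left(9 + w\right)$)
$\frac{14348 + X{\left(-146 \right)}}{-7379 - 39661} = \frac{14348 - 146 \left(9 - 146\right)}{-7379 - 39661} = \frac{14348 - -20002}{-47040} = \left(14348 + 20002\right) \left(- \frac{1}{47040}\right) = 34350 \left(- \frac{1}{47040}\right) = - \frac{1145}{1568}$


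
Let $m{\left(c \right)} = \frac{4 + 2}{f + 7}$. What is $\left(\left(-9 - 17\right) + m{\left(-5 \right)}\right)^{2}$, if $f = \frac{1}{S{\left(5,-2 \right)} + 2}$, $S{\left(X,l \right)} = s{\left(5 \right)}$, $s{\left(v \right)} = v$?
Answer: $\frac{395641}{625} \approx 633.03$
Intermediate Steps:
$S{\left(X,l \right)} = 5$
$f = \frac{1}{7}$ ($f = \frac{1}{5 + 2} = \frac{1}{7} \approx 0.14286$)
$m{\left(c \right)} = \frac{21}{25}$ ($m{\left(c \right)} = \frac{4 + 2}{\frac{1}{7} + 7} = \frac{6}{\frac{50}{7}} = 6 \cdot \frac{7}{50} = \frac{21}{25}$)
$\left(\left(-9 - 17\right) + m{\left(-5 \right)}\right)^{2} = \left(\left(-9 - 17\right) + \frac{21}{25}\right)^{2} = \left(-26 + \frac{21}{25}\right)^{2} = \left(- \frac{629}{25}\right)^{2} = \frac{395641}{625}$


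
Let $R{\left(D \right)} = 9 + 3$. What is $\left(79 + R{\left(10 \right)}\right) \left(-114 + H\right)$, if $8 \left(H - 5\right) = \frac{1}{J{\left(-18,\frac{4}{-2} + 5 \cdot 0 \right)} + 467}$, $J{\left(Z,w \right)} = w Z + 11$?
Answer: $- \frac{40786837}{4112} \approx -9919.0$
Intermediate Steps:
$R{\left(D \right)} = 12$
$J{\left(Z,w \right)} = 11 + Z w$ ($J{\left(Z,w \right)} = Z w + 11 = 11 + Z w$)
$H = \frac{20561}{4112}$ ($H = 5 + \frac{1}{8 \left(\left(11 - 18 \left(\frac{4}{-2} + 5 \cdot 0\right)\right) + 467\right)} = 5 + \frac{1}{8 \left(\left(11 - 18 \left(4 \left(- \frac{1}{2}\right) + 0\right)\right) + 467\right)} = 5 + \frac{1}{8 \left(\left(11 - 18 \left(-2 + 0\right)\right) + 467\right)} = 5 + \frac{1}{8 \left(\left(11 - -36\right) + 467\right)} = 5 + \frac{1}{8 \left(\left(11 + 36\right) + 467\right)} = 5 + \frac{1}{8 \left(47 + 467\right)} = 5 + \frac{1}{8 \cdot 514} = 5 + \frac{1}{8} \cdot \frac{1}{514} = 5 + \frac{1}{4112} = \frac{20561}{4112} \approx 5.0002$)
$\left(79 + R{\left(10 \right)}\right) \left(-114 + H\right) = \left(79 + 12\right) \left(-114 + \frac{20561}{4112}\right) = 91 \left(- \frac{448207}{4112}\right) = - \frac{40786837}{4112}$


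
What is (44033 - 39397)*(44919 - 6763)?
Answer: 176891216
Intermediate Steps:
(44033 - 39397)*(44919 - 6763) = 4636*38156 = 176891216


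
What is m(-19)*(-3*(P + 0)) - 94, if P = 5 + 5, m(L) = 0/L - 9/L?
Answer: -2056/19 ≈ -108.21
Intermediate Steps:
m(L) = -9/L (m(L) = 0 - 9/L = -9/L)
P = 10
m(-19)*(-3*(P + 0)) - 94 = (-9/(-19))*(-3*(10 + 0)) - 94 = (-9*(-1/19))*(-3*10) - 94 = (9/19)*(-30) - 94 = -270/19 - 94 = -2056/19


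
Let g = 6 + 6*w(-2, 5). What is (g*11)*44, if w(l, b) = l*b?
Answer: -26136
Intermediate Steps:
w(l, b) = b*l
g = -54 (g = 6 + 6*(5*(-2)) = 6 + 6*(-10) = 6 - 60 = -54)
(g*11)*44 = -54*11*44 = -594*44 = -26136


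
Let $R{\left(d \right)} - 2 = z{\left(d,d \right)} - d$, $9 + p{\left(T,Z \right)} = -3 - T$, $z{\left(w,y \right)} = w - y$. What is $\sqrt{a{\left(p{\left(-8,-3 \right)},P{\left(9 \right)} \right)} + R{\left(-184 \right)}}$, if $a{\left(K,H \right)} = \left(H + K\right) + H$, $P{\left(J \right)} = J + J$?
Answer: $\sqrt{218} \approx 14.765$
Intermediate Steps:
$p{\left(T,Z \right)} = -12 - T$ ($p{\left(T,Z \right)} = -9 - \left(3 + T\right) = -12 - T$)
$P{\left(J \right)} = 2 J$
$a{\left(K,H \right)} = K + 2 H$
$R{\left(d \right)} = 2 - d$ ($R{\left(d \right)} = 2 + \left(\left(d - d\right) - d\right) = 2 + \left(0 - d\right) = 2 - d$)
$\sqrt{a{\left(p{\left(-8,-3 \right)},P{\left(9 \right)} \right)} + R{\left(-184 \right)}} = \sqrt{\left(\left(-12 - -8\right) + 2 \cdot 2 \cdot 9\right) + \left(2 - -184\right)} = \sqrt{\left(\left(-12 + 8\right) + 2 \cdot 18\right) + \left(2 + 184\right)} = \sqrt{\left(-4 + 36\right) + 186} = \sqrt{32 + 186} = \sqrt{218}$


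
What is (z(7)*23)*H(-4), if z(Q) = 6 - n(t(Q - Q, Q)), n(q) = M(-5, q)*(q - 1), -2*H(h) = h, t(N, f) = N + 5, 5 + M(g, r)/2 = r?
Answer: 276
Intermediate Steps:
M(g, r) = -10 + 2*r
t(N, f) = 5 + N
H(h) = -h/2
n(q) = (-1 + q)*(-10 + 2*q) (n(q) = (-10 + 2*q)*(q - 1) = (-10 + 2*q)*(-1 + q) = (-1 + q)*(-10 + 2*q))
z(Q) = 6 (z(Q) = 6 - 2*(-1 + (5 + (Q - Q)))*(-5 + (5 + (Q - Q))) = 6 - 2*(-1 + (5 + 0))*(-5 + (5 + 0)) = 6 - 2*(-1 + 5)*(-5 + 5) = 6 - 2*4*0 = 6 - 1*0 = 6 + 0 = 6)
(z(7)*23)*H(-4) = (6*23)*(-½*(-4)) = 138*2 = 276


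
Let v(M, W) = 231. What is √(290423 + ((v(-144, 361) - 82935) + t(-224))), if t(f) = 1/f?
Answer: 3*√72378530/56 ≈ 455.76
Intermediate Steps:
√(290423 + ((v(-144, 361) - 82935) + t(-224))) = √(290423 + ((231 - 82935) + 1/(-224))) = √(290423 + (-82704 - 1/224)) = √(290423 - 18525697/224) = √(46529055/224) = 3*√72378530/56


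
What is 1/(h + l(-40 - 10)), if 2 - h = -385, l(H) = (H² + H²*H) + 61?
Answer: -1/122052 ≈ -8.1932e-6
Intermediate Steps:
l(H) = 61 + H² + H³ (l(H) = (H² + H³) + 61 = 61 + H² + H³)
h = 387 (h = 2 - 1*(-385) = 2 + 385 = 387)
1/(h + l(-40 - 10)) = 1/(387 + (61 + (-40 - 10)² + (-40 - 10)³)) = 1/(387 + (61 + (-50)² + (-50)³)) = 1/(387 + (61 + 2500 - 125000)) = 1/(387 - 122439) = 1/(-122052) = -1/122052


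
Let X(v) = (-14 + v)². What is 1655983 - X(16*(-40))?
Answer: 1228267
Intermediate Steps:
1655983 - X(16*(-40)) = 1655983 - (-14 + 16*(-40))² = 1655983 - (-14 - 640)² = 1655983 - 1*(-654)² = 1655983 - 1*427716 = 1655983 - 427716 = 1228267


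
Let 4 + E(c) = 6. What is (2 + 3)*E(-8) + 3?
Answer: 13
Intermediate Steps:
E(c) = 2 (E(c) = -4 + 6 = 2)
(2 + 3)*E(-8) + 3 = (2 + 3)*2 + 3 = 5*2 + 3 = 10 + 3 = 13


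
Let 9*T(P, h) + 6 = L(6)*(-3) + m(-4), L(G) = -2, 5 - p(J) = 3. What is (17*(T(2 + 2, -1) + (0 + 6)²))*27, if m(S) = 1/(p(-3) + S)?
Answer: 32997/2 ≈ 16499.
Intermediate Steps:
p(J) = 2 (p(J) = 5 - 1*3 = 5 - 3 = 2)
m(S) = 1/(2 + S)
T(P, h) = -1/18 (T(P, h) = -⅔ + (-2*(-3) + 1/(2 - 4))/9 = -⅔ + (6 + 1/(-2))/9 = -⅔ + (6 - ½)/9 = -⅔ + (⅑)*(11/2) = -⅔ + 11/18 = -1/18)
(17*(T(2 + 2, -1) + (0 + 6)²))*27 = (17*(-1/18 + (0 + 6)²))*27 = (17*(-1/18 + 6²))*27 = (17*(-1/18 + 36))*27 = (17*(647/18))*27 = (10999/18)*27 = 32997/2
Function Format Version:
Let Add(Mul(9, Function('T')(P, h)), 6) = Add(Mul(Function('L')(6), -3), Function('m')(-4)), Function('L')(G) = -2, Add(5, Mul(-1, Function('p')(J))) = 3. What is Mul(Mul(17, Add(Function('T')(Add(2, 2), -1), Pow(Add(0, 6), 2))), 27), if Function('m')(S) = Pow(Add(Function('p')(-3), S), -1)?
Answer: Rational(32997, 2) ≈ 16499.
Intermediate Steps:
Function('p')(J) = 2 (Function('p')(J) = Add(5, Mul(-1, 3)) = Add(5, -3) = 2)
Function('m')(S) = Pow(Add(2, S), -1)
Function('T')(P, h) = Rational(-1, 18) (Function('T')(P, h) = Add(Rational(-2, 3), Mul(Rational(1, 9), Add(Mul(-2, -3), Pow(Add(2, -4), -1)))) = Add(Rational(-2, 3), Mul(Rational(1, 9), Add(6, Pow(-2, -1)))) = Add(Rational(-2, 3), Mul(Rational(1, 9), Add(6, Rational(-1, 2)))) = Add(Rational(-2, 3), Mul(Rational(1, 9), Rational(11, 2))) = Add(Rational(-2, 3), Rational(11, 18)) = Rational(-1, 18))
Mul(Mul(17, Add(Function('T')(Add(2, 2), -1), Pow(Add(0, 6), 2))), 27) = Mul(Mul(17, Add(Rational(-1, 18), Pow(Add(0, 6), 2))), 27) = Mul(Mul(17, Add(Rational(-1, 18), Pow(6, 2))), 27) = Mul(Mul(17, Add(Rational(-1, 18), 36)), 27) = Mul(Mul(17, Rational(647, 18)), 27) = Mul(Rational(10999, 18), 27) = Rational(32997, 2)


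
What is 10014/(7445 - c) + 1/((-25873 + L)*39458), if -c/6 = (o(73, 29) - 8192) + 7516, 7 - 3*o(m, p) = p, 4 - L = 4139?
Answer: 3952377805317/1320222065360 ≈ 2.9937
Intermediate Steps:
L = -4135 (L = 4 - 1*4139 = 4 - 4139 = -4135)
o(m, p) = 7/3 - p/3
c = 4100 (c = -6*(((7/3 - 1/3*29) - 8192) + 7516) = -6*(((7/3 - 29/3) - 8192) + 7516) = -6*((-22/3 - 8192) + 7516) = -6*(-24598/3 + 7516) = -6*(-2050/3) = 4100)
10014/(7445 - c) + 1/((-25873 + L)*39458) = 10014/(7445 - 1*4100) + 1/(-25873 - 4135*39458) = 10014/(7445 - 4100) + (1/39458)/(-30008) = 10014/3345 - 1/30008*1/39458 = 10014*(1/3345) - 1/1184055664 = 3338/1115 - 1/1184055664 = 3952377805317/1320222065360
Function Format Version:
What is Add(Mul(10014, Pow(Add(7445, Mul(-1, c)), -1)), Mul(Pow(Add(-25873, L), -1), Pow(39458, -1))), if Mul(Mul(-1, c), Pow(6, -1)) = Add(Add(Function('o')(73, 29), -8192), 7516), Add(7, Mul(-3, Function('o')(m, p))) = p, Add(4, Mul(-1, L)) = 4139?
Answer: Rational(3952377805317, 1320222065360) ≈ 2.9937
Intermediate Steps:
L = -4135 (L = Add(4, Mul(-1, 4139)) = Add(4, -4139) = -4135)
Function('o')(m, p) = Add(Rational(7, 3), Mul(Rational(-1, 3), p))
c = 4100 (c = Mul(-6, Add(Add(Add(Rational(7, 3), Mul(Rational(-1, 3), 29)), -8192), 7516)) = Mul(-6, Add(Add(Add(Rational(7, 3), Rational(-29, 3)), -8192), 7516)) = Mul(-6, Add(Add(Rational(-22, 3), -8192), 7516)) = Mul(-6, Add(Rational(-24598, 3), 7516)) = Mul(-6, Rational(-2050, 3)) = 4100)
Add(Mul(10014, Pow(Add(7445, Mul(-1, c)), -1)), Mul(Pow(Add(-25873, L), -1), Pow(39458, -1))) = Add(Mul(10014, Pow(Add(7445, Mul(-1, 4100)), -1)), Mul(Pow(Add(-25873, -4135), -1), Pow(39458, -1))) = Add(Mul(10014, Pow(Add(7445, -4100), -1)), Mul(Pow(-30008, -1), Rational(1, 39458))) = Add(Mul(10014, Pow(3345, -1)), Mul(Rational(-1, 30008), Rational(1, 39458))) = Add(Mul(10014, Rational(1, 3345)), Rational(-1, 1184055664)) = Add(Rational(3338, 1115), Rational(-1, 1184055664)) = Rational(3952377805317, 1320222065360)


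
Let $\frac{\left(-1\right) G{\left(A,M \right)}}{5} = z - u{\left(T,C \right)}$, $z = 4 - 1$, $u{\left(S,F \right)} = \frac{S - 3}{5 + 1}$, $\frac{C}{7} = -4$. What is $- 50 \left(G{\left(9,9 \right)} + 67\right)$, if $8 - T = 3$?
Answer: $- \frac{8050}{3} \approx -2683.3$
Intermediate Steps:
$T = 5$ ($T = 8 - 3 = 5$)
$C = -28$ ($C = 7 \left(-4\right) = -28$)
$u{\left(S,F \right)} = - \frac{1}{2} + \frac{S}{6}$ ($u{\left(S,F \right)} = \frac{-3 + S}{6} = \left(-3 + S\right) \frac{1}{6} = - \frac{1}{2} + \frac{S}{6}$)
$z = 3$ ($z = 4 - 1 = 3$)
$G{\left(A,M \right)} = - \frac{40}{3}$ ($G{\left(A,M \right)} = - 5 \left(3 - \left(- \frac{1}{2} + \frac{1}{6} \cdot 5\right)\right) = - 5 \left(3 - \left(- \frac{1}{2} + \frac{5}{6}\right)\right) = - 5 \left(3 - \frac{1}{3}\right) = \left(-5\right) \frac{8}{3} = - \frac{40}{3}$)
$- 50 \left(G{\left(9,9 \right)} + 67\right) = - 50 \left(- \frac{40}{3} + 67\right) = \left(-50\right) \frac{161}{3} = - \frac{8050}{3}$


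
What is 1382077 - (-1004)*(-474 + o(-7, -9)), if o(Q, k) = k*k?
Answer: 987505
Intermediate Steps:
o(Q, k) = k²
1382077 - (-1004)*(-474 + o(-7, -9)) = 1382077 - (-1004)*(-474 + (-9)²) = 1382077 - (-1004)*(-474 + 81) = 1382077 - (-1004)*(-393) = 1382077 - 1*394572 = 1382077 - 394572 = 987505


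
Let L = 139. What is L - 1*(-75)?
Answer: 214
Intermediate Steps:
L - 1*(-75) = 139 - 1*(-75) = 139 + 75 = 214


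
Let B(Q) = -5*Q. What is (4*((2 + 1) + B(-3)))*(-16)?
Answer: -1152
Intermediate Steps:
(4*((2 + 1) + B(-3)))*(-16) = (4*((2 + 1) - 5*(-3)))*(-16) = (4*(3 + 15))*(-16) = (4*18)*(-16) = 72*(-16) = -1152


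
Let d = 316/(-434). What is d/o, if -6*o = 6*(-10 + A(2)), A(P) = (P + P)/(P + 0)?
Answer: -79/868 ≈ -0.091014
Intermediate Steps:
A(P) = 2 (A(P) = (2*P)/P = 2)
o = 8 (o = -(-10 + 2) = -(-8) = -⅙*(-48) = 8)
d = -158/217 (d = 316*(-1/434) = -158/217 ≈ -0.72811)
d/o = -158/217/8 = -158/217*⅛ = -79/868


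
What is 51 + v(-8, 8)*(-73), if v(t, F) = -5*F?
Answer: 2971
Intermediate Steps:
51 + v(-8, 8)*(-73) = 51 - 5*8*(-73) = 51 - 40*(-73) = 51 + 2920 = 2971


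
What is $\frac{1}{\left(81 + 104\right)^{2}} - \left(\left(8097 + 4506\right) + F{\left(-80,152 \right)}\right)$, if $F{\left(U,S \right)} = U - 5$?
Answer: $- \frac{428428549}{34225} \approx -12518.0$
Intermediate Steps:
$F{\left(U,S \right)} = -5 + U$ ($F{\left(U,S \right)} = U - 5 = -5 + U$)
$\frac{1}{\left(81 + 104\right)^{2}} - \left(\left(8097 + 4506\right) + F{\left(-80,152 \right)}\right) = \frac{1}{\left(81 + 104\right)^{2}} - \left(\left(8097 + 4506\right) - 85\right) = \frac{1}{185^{2}} - \left(12603 - 85\right) = \frac{1}{34225} - 12518 = - \frac{428428549}{34225}$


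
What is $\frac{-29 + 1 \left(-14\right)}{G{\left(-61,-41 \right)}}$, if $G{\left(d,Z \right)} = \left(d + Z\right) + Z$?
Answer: $\frac{43}{143} \approx 0.3007$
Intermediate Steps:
$G{\left(d,Z \right)} = d + 2 Z$ ($G{\left(d,Z \right)} = \left(Z + d\right) + Z = d + 2 Z$)
$\frac{-29 + 1 \left(-14\right)}{G{\left(-61,-41 \right)}} = \frac{-29 + 1 \left(-14\right)}{-61 + 2 \left(-41\right)} = \frac{-29 - 14}{-61 - 82} = - \frac{43}{-143} = \left(-43\right) \left(- \frac{1}{143}\right) = \frac{43}{143}$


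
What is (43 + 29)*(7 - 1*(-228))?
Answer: 16920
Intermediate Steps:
(43 + 29)*(7 - 1*(-228)) = 72*(7 + 228) = 72*235 = 16920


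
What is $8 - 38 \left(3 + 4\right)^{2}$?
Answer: $-1854$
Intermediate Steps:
$8 - 38 \left(3 + 4\right)^{2} = 8 - 38 \cdot 7^{2} = 8 - 1862 = -1854$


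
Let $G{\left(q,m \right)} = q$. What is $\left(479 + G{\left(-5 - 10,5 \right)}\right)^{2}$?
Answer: $215296$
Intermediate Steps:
$\left(479 + G{\left(-5 - 10,5 \right)}\right)^{2} = \left(479 - 15\right)^{2} = 464^{2} = 215296$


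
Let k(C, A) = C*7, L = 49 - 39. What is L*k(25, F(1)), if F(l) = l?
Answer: 1750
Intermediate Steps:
L = 10
k(C, A) = 7*C
L*k(25, F(1)) = 10*(7*25) = 10*175 = 1750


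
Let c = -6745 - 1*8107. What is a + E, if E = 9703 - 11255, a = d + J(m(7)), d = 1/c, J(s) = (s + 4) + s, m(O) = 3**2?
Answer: -22723561/14852 ≈ -1530.0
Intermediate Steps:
c = -14852 (c = -6745 - 8107 = -14852)
m(O) = 9
J(s) = 4 + 2*s (J(s) = (4 + s) + s = 4 + 2*s)
d = -1/14852 (d = 1/(-14852) = -1/14852 ≈ -6.7331e-5)
a = 326743/14852 (a = -1/14852 + (4 + 2*9) = -1/14852 + (4 + 18) = -1/14852 + 22 = 326743/14852 ≈ 22.000)
E = -1552
a + E = 326743/14852 - 1552 = -22723561/14852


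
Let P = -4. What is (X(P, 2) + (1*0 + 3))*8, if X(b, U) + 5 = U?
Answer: 0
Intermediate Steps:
X(b, U) = -5 + U
(X(P, 2) + (1*0 + 3))*8 = ((-5 + 2) + (1*0 + 3))*8 = (-3 + (0 + 3))*8 = (-3 + 3)*8 = 0*8 = 0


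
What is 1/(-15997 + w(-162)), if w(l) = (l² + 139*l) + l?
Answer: -1/12433 ≈ -8.0431e-5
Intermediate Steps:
w(l) = l² + 140*l
1/(-15997 + w(-162)) = 1/(-15997 - 162*(140 - 162)) = 1/(-15997 - 162*(-22)) = 1/(-15997 + 3564) = 1/(-12433) = -1/12433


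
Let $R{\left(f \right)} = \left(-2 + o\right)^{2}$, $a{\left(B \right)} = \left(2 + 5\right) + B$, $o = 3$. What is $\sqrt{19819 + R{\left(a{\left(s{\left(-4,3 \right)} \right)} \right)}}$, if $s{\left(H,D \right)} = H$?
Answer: $2 \sqrt{4955} \approx 140.78$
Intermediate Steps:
$a{\left(B \right)} = 7 + B$
$R{\left(f \right)} = 1$ ($R{\left(f \right)} = \left(-2 + 3\right)^{2} = 1^{2} = 1$)
$\sqrt{19819 + R{\left(a{\left(s{\left(-4,3 \right)} \right)} \right)}} = \sqrt{19819 + 1} = \sqrt{19820} = 2 \sqrt{4955}$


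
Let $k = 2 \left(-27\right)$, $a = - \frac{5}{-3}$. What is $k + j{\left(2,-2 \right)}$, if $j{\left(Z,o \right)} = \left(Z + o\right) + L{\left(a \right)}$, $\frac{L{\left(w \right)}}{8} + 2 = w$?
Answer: $- \frac{170}{3} \approx -56.667$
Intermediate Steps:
$a = \frac{5}{3}$ ($a = \left(-5\right) \left(- \frac{1}{3}\right) = \frac{5}{3} \approx 1.6667$)
$L{\left(w \right)} = -16 + 8 w$
$j{\left(Z,o \right)} = - \frac{8}{3} + Z + o$ ($j{\left(Z,o \right)} = \left(Z + o\right) + \left(-16 + 8 \cdot \frac{5}{3}\right) = \left(Z + o\right) + \left(-16 + \frac{40}{3}\right) = \left(Z + o\right) - \frac{8}{3} = - \frac{8}{3} + Z + o$)
$k = -54$
$k + j{\left(2,-2 \right)} = -54 - \frac{8}{3} = - \frac{170}{3}$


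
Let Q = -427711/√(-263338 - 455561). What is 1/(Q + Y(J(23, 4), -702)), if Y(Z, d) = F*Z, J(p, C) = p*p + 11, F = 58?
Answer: 22515916680/705381447117121 - 427711*I*√718899/705381447117121 ≈ 3.192e-5 - 5.1411e-7*I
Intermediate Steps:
J(p, C) = 11 + p² (J(p, C) = p² + 11 = 11 + p²)
Y(Z, d) = 58*Z
Q = 427711*I*√718899/718899 (Q = -427711*(-I*√718899/718899) = -(-427711)*I*√718899/718899 = 427711*I*√718899/718899 ≈ 504.45*I)
1/(Q + Y(J(23, 4), -702)) = 1/(427711*I*√718899/718899 + 58*(11 + 23²)) = 1/(427711*I*√718899/718899 + 58*(11 + 529)) = 1/(427711*I*√718899/718899 + 58*540) = 1/(427711*I*√718899/718899 + 31320) = 1/(31320 + 427711*I*√718899/718899)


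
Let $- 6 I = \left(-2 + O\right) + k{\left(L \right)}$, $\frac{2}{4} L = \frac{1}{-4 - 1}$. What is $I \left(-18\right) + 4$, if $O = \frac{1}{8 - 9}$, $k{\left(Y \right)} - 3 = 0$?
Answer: $4$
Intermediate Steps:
$L = - \frac{2}{5}$ ($L = \frac{2}{-4 - 1} = \frac{2}{-5} = 2 \left(- \frac{1}{5}\right) = - \frac{2}{5} \approx -0.4$)
$k{\left(Y \right)} = 3$ ($k{\left(Y \right)} = 3 + 0 = 3$)
$O = -1$ ($O = \frac{1}{-1} = -1$)
$I = 0$ ($I = - \frac{\left(-2 - 1\right) + 3}{6} = - \frac{-3 + 3}{6} = \left(- \frac{1}{6}\right) 0 = 0$)
$I \left(-18\right) + 4 = 0 \left(-18\right) + 4 = 0 + 4 = 4$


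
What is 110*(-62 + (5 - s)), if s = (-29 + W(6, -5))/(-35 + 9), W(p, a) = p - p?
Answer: -83105/13 ≈ -6392.7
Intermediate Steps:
W(p, a) = 0
s = 29/26 (s = (-29 + 0)/(-35 + 9) = -29/(-26) = -29*(-1/26) = 29/26 ≈ 1.1154)
110*(-62 + (5 - s)) = 110*(-62 + (5 - 1*29/26)) = 110*(-62 + (5 - 29/26)) = 110*(-62 + 101/26) = 110*(-1511/26) = -83105/13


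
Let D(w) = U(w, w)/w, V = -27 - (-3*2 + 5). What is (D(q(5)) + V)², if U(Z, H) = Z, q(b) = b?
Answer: 625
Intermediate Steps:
V = -26 (V = -27 - (-6 + 5) = -27 - 1*(-1) = -27 + 1 = -26)
D(w) = 1 (D(w) = w/w = 1)
(D(q(5)) + V)² = (1 - 26)² = (-25)² = 625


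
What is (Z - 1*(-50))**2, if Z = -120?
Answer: 4900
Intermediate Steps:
(Z - 1*(-50))**2 = (-120 - 1*(-50))**2 = (-120 + 50)**2 = (-70)**2 = 4900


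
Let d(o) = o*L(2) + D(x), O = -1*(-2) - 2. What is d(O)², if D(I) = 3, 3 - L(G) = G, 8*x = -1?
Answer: 9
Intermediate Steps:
x = -⅛ (x = (⅛)*(-1) = -⅛ ≈ -0.12500)
L(G) = 3 - G
O = 0 (O = 2 - 2 = 0)
d(o) = 3 + o (d(o) = o*(3 - 1*2) + 3 = o*(3 - 2) + 3 = o*1 + 3 = o + 3 = 3 + o)
d(O)² = (3 + 0)² = 3² = 9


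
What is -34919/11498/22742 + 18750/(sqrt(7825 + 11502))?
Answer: -34919/261487516 + 18750*sqrt(19327)/19327 ≈ 134.87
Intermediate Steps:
-34919/11498/22742 + 18750/(sqrt(7825 + 11502)) = -34919*1/11498*(1/22742) + 18750/(sqrt(19327)) = -34919/11498*1/22742 + 18750*(sqrt(19327)/19327) = -34919/261487516 + 18750*sqrt(19327)/19327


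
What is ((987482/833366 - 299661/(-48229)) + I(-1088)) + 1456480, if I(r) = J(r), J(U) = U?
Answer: 29248003800591696/20096204407 ≈ 1.4554e+6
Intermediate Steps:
I(r) = r
((987482/833366 - 299661/(-48229)) + I(-1088)) + 1456480 = ((987482/833366 - 299661/(-48229)) - 1088) + 1456480 = ((987482*(1/833366) - 299661*(-1/48229)) - 1088) + 1456480 = ((493741/416683 + 299661/48229) - 1088) + 1456480 = (148676279152/20096204407 - 1088) + 1456480 = -21715994115664/20096204407 + 1456480 = 29248003800591696/20096204407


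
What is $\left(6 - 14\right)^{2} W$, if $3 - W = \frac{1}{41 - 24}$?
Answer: $\frac{3200}{17} \approx 188.24$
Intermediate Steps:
$W = \frac{50}{17}$ ($W = 3 - \frac{1}{41 - 24} = 3 - \frac{1}{17} = \frac{50}{17} \approx 2.9412$)
$\left(6 - 14\right)^{2} W = \left(6 - 14\right)^{2} \cdot \frac{50}{17} = \left(-8\right)^{2} \cdot \frac{50}{17} = 64 \cdot \frac{50}{17} = \frac{3200}{17}$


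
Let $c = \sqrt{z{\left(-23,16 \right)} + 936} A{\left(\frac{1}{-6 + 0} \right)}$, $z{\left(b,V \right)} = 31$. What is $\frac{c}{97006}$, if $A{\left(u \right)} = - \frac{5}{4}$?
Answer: $- \frac{5 \sqrt{967}}{388024} \approx -0.0004007$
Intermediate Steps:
$A{\left(u \right)} = - \frac{5}{4}$ ($A{\left(u \right)} = \left(-5\right) \frac{1}{4} = - \frac{5}{4}$)
$c = - \frac{5 \sqrt{967}}{4}$ ($c = \sqrt{31 + 936} \left(- \frac{5}{4}\right) = \sqrt{967} \left(- \frac{5}{4}\right) = - \frac{5 \sqrt{967}}{4} \approx -38.871$)
$\frac{c}{97006} = \frac{\left(- \frac{5}{4}\right) \sqrt{967}}{97006} = - \frac{5 \sqrt{967}}{4} \cdot \frac{1}{97006} = - \frac{5 \sqrt{967}}{388024}$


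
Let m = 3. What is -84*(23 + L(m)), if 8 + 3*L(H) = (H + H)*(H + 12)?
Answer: -4228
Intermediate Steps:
L(H) = -8/3 + 2*H*(12 + H)/3 (L(H) = -8/3 + ((H + H)*(H + 12))/3 = -8/3 + ((2*H)*(12 + H))/3 = -8/3 + (2*H*(12 + H))/3 = -8/3 + 2*H*(12 + H)/3)
-84*(23 + L(m)) = -84*(23 + (-8/3 + 8*3 + (2/3)*3**2)) = -84*(23 + (-8/3 + 24 + (2/3)*9)) = -84*(23 + (-8/3 + 24 + 6)) = -84*(23 + 82/3) = -84*151/3 = -4228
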